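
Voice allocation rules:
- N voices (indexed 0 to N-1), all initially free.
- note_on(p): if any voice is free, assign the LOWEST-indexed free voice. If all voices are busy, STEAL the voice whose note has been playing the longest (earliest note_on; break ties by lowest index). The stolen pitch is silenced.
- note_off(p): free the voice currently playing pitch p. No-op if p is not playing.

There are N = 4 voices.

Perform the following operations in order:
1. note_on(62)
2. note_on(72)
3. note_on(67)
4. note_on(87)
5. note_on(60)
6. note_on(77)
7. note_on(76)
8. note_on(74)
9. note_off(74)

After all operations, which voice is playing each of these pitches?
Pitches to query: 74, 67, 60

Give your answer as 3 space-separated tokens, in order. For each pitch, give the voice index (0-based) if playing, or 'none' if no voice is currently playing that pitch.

Op 1: note_on(62): voice 0 is free -> assigned | voices=[62 - - -]
Op 2: note_on(72): voice 1 is free -> assigned | voices=[62 72 - -]
Op 3: note_on(67): voice 2 is free -> assigned | voices=[62 72 67 -]
Op 4: note_on(87): voice 3 is free -> assigned | voices=[62 72 67 87]
Op 5: note_on(60): all voices busy, STEAL voice 0 (pitch 62, oldest) -> assign | voices=[60 72 67 87]
Op 6: note_on(77): all voices busy, STEAL voice 1 (pitch 72, oldest) -> assign | voices=[60 77 67 87]
Op 7: note_on(76): all voices busy, STEAL voice 2 (pitch 67, oldest) -> assign | voices=[60 77 76 87]
Op 8: note_on(74): all voices busy, STEAL voice 3 (pitch 87, oldest) -> assign | voices=[60 77 76 74]
Op 9: note_off(74): free voice 3 | voices=[60 77 76 -]

Answer: none none 0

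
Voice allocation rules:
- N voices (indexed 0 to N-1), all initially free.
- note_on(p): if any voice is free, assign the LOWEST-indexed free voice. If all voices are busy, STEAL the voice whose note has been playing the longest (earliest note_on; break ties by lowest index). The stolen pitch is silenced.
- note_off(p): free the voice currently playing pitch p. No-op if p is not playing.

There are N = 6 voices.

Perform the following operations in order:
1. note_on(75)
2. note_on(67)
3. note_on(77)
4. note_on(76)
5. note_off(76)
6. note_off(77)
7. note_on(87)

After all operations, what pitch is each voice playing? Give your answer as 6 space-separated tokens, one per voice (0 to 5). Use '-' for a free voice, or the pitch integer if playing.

Op 1: note_on(75): voice 0 is free -> assigned | voices=[75 - - - - -]
Op 2: note_on(67): voice 1 is free -> assigned | voices=[75 67 - - - -]
Op 3: note_on(77): voice 2 is free -> assigned | voices=[75 67 77 - - -]
Op 4: note_on(76): voice 3 is free -> assigned | voices=[75 67 77 76 - -]
Op 5: note_off(76): free voice 3 | voices=[75 67 77 - - -]
Op 6: note_off(77): free voice 2 | voices=[75 67 - - - -]
Op 7: note_on(87): voice 2 is free -> assigned | voices=[75 67 87 - - -]

Answer: 75 67 87 - - -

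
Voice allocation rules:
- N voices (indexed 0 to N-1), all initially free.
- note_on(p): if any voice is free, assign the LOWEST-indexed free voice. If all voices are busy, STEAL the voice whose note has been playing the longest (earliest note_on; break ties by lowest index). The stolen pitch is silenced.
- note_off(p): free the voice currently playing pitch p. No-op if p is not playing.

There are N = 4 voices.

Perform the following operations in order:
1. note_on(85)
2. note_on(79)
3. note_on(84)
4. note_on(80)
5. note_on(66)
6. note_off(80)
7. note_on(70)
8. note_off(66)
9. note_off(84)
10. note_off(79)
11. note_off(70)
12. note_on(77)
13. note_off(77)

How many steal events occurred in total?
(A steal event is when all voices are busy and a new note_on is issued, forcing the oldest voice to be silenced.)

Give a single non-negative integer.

Answer: 1

Derivation:
Op 1: note_on(85): voice 0 is free -> assigned | voices=[85 - - -]
Op 2: note_on(79): voice 1 is free -> assigned | voices=[85 79 - -]
Op 3: note_on(84): voice 2 is free -> assigned | voices=[85 79 84 -]
Op 4: note_on(80): voice 3 is free -> assigned | voices=[85 79 84 80]
Op 5: note_on(66): all voices busy, STEAL voice 0 (pitch 85, oldest) -> assign | voices=[66 79 84 80]
Op 6: note_off(80): free voice 3 | voices=[66 79 84 -]
Op 7: note_on(70): voice 3 is free -> assigned | voices=[66 79 84 70]
Op 8: note_off(66): free voice 0 | voices=[- 79 84 70]
Op 9: note_off(84): free voice 2 | voices=[- 79 - 70]
Op 10: note_off(79): free voice 1 | voices=[- - - 70]
Op 11: note_off(70): free voice 3 | voices=[- - - -]
Op 12: note_on(77): voice 0 is free -> assigned | voices=[77 - - -]
Op 13: note_off(77): free voice 0 | voices=[- - - -]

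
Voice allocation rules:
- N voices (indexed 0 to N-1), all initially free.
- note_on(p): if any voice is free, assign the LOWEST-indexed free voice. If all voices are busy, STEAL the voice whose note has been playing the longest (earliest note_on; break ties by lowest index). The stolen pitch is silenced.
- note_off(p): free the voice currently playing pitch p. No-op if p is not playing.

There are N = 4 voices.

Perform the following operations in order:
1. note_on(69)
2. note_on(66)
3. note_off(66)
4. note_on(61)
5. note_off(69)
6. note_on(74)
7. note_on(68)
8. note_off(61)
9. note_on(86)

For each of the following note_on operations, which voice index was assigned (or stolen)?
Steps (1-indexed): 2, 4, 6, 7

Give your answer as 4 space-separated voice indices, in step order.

Answer: 1 1 0 2

Derivation:
Op 1: note_on(69): voice 0 is free -> assigned | voices=[69 - - -]
Op 2: note_on(66): voice 1 is free -> assigned | voices=[69 66 - -]
Op 3: note_off(66): free voice 1 | voices=[69 - - -]
Op 4: note_on(61): voice 1 is free -> assigned | voices=[69 61 - -]
Op 5: note_off(69): free voice 0 | voices=[- 61 - -]
Op 6: note_on(74): voice 0 is free -> assigned | voices=[74 61 - -]
Op 7: note_on(68): voice 2 is free -> assigned | voices=[74 61 68 -]
Op 8: note_off(61): free voice 1 | voices=[74 - 68 -]
Op 9: note_on(86): voice 1 is free -> assigned | voices=[74 86 68 -]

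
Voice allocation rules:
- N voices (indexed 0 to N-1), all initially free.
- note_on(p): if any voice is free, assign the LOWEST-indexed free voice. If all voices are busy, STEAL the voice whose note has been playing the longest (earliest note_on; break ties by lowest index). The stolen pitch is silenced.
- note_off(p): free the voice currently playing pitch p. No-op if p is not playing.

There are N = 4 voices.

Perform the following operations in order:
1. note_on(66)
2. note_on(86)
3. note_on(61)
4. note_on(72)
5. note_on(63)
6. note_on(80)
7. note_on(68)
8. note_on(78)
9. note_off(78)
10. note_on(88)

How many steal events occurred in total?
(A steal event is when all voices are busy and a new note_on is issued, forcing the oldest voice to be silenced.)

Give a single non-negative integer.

Op 1: note_on(66): voice 0 is free -> assigned | voices=[66 - - -]
Op 2: note_on(86): voice 1 is free -> assigned | voices=[66 86 - -]
Op 3: note_on(61): voice 2 is free -> assigned | voices=[66 86 61 -]
Op 4: note_on(72): voice 3 is free -> assigned | voices=[66 86 61 72]
Op 5: note_on(63): all voices busy, STEAL voice 0 (pitch 66, oldest) -> assign | voices=[63 86 61 72]
Op 6: note_on(80): all voices busy, STEAL voice 1 (pitch 86, oldest) -> assign | voices=[63 80 61 72]
Op 7: note_on(68): all voices busy, STEAL voice 2 (pitch 61, oldest) -> assign | voices=[63 80 68 72]
Op 8: note_on(78): all voices busy, STEAL voice 3 (pitch 72, oldest) -> assign | voices=[63 80 68 78]
Op 9: note_off(78): free voice 3 | voices=[63 80 68 -]
Op 10: note_on(88): voice 3 is free -> assigned | voices=[63 80 68 88]

Answer: 4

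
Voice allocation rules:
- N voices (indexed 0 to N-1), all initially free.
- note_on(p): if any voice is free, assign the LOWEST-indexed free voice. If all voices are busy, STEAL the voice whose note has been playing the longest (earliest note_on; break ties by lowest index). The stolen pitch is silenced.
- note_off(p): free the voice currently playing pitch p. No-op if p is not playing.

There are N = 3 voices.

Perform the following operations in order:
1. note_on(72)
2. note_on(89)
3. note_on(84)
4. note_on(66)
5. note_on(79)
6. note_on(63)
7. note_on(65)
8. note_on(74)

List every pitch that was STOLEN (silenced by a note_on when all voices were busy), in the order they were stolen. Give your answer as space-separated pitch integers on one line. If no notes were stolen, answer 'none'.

Op 1: note_on(72): voice 0 is free -> assigned | voices=[72 - -]
Op 2: note_on(89): voice 1 is free -> assigned | voices=[72 89 -]
Op 3: note_on(84): voice 2 is free -> assigned | voices=[72 89 84]
Op 4: note_on(66): all voices busy, STEAL voice 0 (pitch 72, oldest) -> assign | voices=[66 89 84]
Op 5: note_on(79): all voices busy, STEAL voice 1 (pitch 89, oldest) -> assign | voices=[66 79 84]
Op 6: note_on(63): all voices busy, STEAL voice 2 (pitch 84, oldest) -> assign | voices=[66 79 63]
Op 7: note_on(65): all voices busy, STEAL voice 0 (pitch 66, oldest) -> assign | voices=[65 79 63]
Op 8: note_on(74): all voices busy, STEAL voice 1 (pitch 79, oldest) -> assign | voices=[65 74 63]

Answer: 72 89 84 66 79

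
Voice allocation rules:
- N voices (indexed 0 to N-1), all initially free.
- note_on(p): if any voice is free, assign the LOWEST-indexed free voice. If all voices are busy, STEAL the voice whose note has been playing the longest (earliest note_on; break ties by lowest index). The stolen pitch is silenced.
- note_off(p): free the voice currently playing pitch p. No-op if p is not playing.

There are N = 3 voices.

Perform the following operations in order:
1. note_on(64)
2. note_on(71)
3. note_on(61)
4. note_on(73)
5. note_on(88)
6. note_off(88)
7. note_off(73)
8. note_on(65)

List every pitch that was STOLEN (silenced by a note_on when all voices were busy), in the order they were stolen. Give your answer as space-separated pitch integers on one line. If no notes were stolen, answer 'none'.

Answer: 64 71

Derivation:
Op 1: note_on(64): voice 0 is free -> assigned | voices=[64 - -]
Op 2: note_on(71): voice 1 is free -> assigned | voices=[64 71 -]
Op 3: note_on(61): voice 2 is free -> assigned | voices=[64 71 61]
Op 4: note_on(73): all voices busy, STEAL voice 0 (pitch 64, oldest) -> assign | voices=[73 71 61]
Op 5: note_on(88): all voices busy, STEAL voice 1 (pitch 71, oldest) -> assign | voices=[73 88 61]
Op 6: note_off(88): free voice 1 | voices=[73 - 61]
Op 7: note_off(73): free voice 0 | voices=[- - 61]
Op 8: note_on(65): voice 0 is free -> assigned | voices=[65 - 61]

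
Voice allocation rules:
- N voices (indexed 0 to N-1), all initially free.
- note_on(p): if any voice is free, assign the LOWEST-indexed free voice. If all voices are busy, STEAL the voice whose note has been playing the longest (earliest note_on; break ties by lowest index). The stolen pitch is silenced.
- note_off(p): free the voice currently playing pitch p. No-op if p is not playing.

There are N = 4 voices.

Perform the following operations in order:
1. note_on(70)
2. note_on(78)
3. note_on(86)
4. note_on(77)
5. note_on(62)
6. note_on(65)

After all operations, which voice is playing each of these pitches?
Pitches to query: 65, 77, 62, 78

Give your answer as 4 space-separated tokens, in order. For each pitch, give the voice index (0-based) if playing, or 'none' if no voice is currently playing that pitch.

Op 1: note_on(70): voice 0 is free -> assigned | voices=[70 - - -]
Op 2: note_on(78): voice 1 is free -> assigned | voices=[70 78 - -]
Op 3: note_on(86): voice 2 is free -> assigned | voices=[70 78 86 -]
Op 4: note_on(77): voice 3 is free -> assigned | voices=[70 78 86 77]
Op 5: note_on(62): all voices busy, STEAL voice 0 (pitch 70, oldest) -> assign | voices=[62 78 86 77]
Op 6: note_on(65): all voices busy, STEAL voice 1 (pitch 78, oldest) -> assign | voices=[62 65 86 77]

Answer: 1 3 0 none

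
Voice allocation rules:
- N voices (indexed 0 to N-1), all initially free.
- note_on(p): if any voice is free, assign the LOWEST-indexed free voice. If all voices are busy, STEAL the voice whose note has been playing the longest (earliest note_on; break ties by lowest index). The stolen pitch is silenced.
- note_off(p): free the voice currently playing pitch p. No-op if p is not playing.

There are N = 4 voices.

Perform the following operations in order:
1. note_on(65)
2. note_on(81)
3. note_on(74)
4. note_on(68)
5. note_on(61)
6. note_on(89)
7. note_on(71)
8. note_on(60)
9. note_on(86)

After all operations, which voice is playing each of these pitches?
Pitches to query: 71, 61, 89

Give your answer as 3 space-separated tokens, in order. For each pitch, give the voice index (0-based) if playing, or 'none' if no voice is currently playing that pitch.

Op 1: note_on(65): voice 0 is free -> assigned | voices=[65 - - -]
Op 2: note_on(81): voice 1 is free -> assigned | voices=[65 81 - -]
Op 3: note_on(74): voice 2 is free -> assigned | voices=[65 81 74 -]
Op 4: note_on(68): voice 3 is free -> assigned | voices=[65 81 74 68]
Op 5: note_on(61): all voices busy, STEAL voice 0 (pitch 65, oldest) -> assign | voices=[61 81 74 68]
Op 6: note_on(89): all voices busy, STEAL voice 1 (pitch 81, oldest) -> assign | voices=[61 89 74 68]
Op 7: note_on(71): all voices busy, STEAL voice 2 (pitch 74, oldest) -> assign | voices=[61 89 71 68]
Op 8: note_on(60): all voices busy, STEAL voice 3 (pitch 68, oldest) -> assign | voices=[61 89 71 60]
Op 9: note_on(86): all voices busy, STEAL voice 0 (pitch 61, oldest) -> assign | voices=[86 89 71 60]

Answer: 2 none 1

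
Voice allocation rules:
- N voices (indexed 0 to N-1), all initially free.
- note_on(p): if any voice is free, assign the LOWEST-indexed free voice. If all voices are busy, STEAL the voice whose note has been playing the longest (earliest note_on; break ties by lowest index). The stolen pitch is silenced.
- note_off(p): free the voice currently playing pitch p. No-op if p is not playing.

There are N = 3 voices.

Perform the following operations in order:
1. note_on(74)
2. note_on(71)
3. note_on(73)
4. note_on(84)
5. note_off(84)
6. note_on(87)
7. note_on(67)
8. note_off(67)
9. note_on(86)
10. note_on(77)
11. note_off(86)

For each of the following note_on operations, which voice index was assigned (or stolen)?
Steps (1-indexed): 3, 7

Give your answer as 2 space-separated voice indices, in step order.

Op 1: note_on(74): voice 0 is free -> assigned | voices=[74 - -]
Op 2: note_on(71): voice 1 is free -> assigned | voices=[74 71 -]
Op 3: note_on(73): voice 2 is free -> assigned | voices=[74 71 73]
Op 4: note_on(84): all voices busy, STEAL voice 0 (pitch 74, oldest) -> assign | voices=[84 71 73]
Op 5: note_off(84): free voice 0 | voices=[- 71 73]
Op 6: note_on(87): voice 0 is free -> assigned | voices=[87 71 73]
Op 7: note_on(67): all voices busy, STEAL voice 1 (pitch 71, oldest) -> assign | voices=[87 67 73]
Op 8: note_off(67): free voice 1 | voices=[87 - 73]
Op 9: note_on(86): voice 1 is free -> assigned | voices=[87 86 73]
Op 10: note_on(77): all voices busy, STEAL voice 2 (pitch 73, oldest) -> assign | voices=[87 86 77]
Op 11: note_off(86): free voice 1 | voices=[87 - 77]

Answer: 2 1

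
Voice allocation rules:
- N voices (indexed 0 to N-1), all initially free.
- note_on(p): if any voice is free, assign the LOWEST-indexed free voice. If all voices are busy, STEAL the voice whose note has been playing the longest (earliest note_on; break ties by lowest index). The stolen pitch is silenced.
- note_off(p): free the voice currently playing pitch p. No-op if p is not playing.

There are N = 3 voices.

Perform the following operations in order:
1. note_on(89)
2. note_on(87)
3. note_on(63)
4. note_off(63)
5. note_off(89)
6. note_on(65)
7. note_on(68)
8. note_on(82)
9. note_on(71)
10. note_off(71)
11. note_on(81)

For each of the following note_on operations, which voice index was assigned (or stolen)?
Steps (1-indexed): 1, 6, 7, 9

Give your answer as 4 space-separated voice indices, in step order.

Op 1: note_on(89): voice 0 is free -> assigned | voices=[89 - -]
Op 2: note_on(87): voice 1 is free -> assigned | voices=[89 87 -]
Op 3: note_on(63): voice 2 is free -> assigned | voices=[89 87 63]
Op 4: note_off(63): free voice 2 | voices=[89 87 -]
Op 5: note_off(89): free voice 0 | voices=[- 87 -]
Op 6: note_on(65): voice 0 is free -> assigned | voices=[65 87 -]
Op 7: note_on(68): voice 2 is free -> assigned | voices=[65 87 68]
Op 8: note_on(82): all voices busy, STEAL voice 1 (pitch 87, oldest) -> assign | voices=[65 82 68]
Op 9: note_on(71): all voices busy, STEAL voice 0 (pitch 65, oldest) -> assign | voices=[71 82 68]
Op 10: note_off(71): free voice 0 | voices=[- 82 68]
Op 11: note_on(81): voice 0 is free -> assigned | voices=[81 82 68]

Answer: 0 0 2 0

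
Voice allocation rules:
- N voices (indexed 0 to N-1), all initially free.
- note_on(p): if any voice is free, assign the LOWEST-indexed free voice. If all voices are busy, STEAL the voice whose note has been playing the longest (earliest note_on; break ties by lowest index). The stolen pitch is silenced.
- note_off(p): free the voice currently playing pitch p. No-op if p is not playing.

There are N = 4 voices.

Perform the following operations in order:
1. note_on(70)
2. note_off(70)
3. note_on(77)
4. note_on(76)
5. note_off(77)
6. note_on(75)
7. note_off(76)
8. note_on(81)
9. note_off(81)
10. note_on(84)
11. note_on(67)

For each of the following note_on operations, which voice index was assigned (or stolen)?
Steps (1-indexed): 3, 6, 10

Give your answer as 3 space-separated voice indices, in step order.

Op 1: note_on(70): voice 0 is free -> assigned | voices=[70 - - -]
Op 2: note_off(70): free voice 0 | voices=[- - - -]
Op 3: note_on(77): voice 0 is free -> assigned | voices=[77 - - -]
Op 4: note_on(76): voice 1 is free -> assigned | voices=[77 76 - -]
Op 5: note_off(77): free voice 0 | voices=[- 76 - -]
Op 6: note_on(75): voice 0 is free -> assigned | voices=[75 76 - -]
Op 7: note_off(76): free voice 1 | voices=[75 - - -]
Op 8: note_on(81): voice 1 is free -> assigned | voices=[75 81 - -]
Op 9: note_off(81): free voice 1 | voices=[75 - - -]
Op 10: note_on(84): voice 1 is free -> assigned | voices=[75 84 - -]
Op 11: note_on(67): voice 2 is free -> assigned | voices=[75 84 67 -]

Answer: 0 0 1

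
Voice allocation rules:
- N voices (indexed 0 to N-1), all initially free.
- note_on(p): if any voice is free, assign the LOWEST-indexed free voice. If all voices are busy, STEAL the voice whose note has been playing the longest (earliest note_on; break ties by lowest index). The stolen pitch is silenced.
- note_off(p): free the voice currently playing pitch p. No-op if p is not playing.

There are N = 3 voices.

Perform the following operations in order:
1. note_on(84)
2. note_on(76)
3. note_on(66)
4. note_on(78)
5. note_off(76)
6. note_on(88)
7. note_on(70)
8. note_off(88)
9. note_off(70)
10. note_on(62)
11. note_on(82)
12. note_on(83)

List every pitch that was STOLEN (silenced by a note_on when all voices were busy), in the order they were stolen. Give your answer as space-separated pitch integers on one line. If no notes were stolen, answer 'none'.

Op 1: note_on(84): voice 0 is free -> assigned | voices=[84 - -]
Op 2: note_on(76): voice 1 is free -> assigned | voices=[84 76 -]
Op 3: note_on(66): voice 2 is free -> assigned | voices=[84 76 66]
Op 4: note_on(78): all voices busy, STEAL voice 0 (pitch 84, oldest) -> assign | voices=[78 76 66]
Op 5: note_off(76): free voice 1 | voices=[78 - 66]
Op 6: note_on(88): voice 1 is free -> assigned | voices=[78 88 66]
Op 7: note_on(70): all voices busy, STEAL voice 2 (pitch 66, oldest) -> assign | voices=[78 88 70]
Op 8: note_off(88): free voice 1 | voices=[78 - 70]
Op 9: note_off(70): free voice 2 | voices=[78 - -]
Op 10: note_on(62): voice 1 is free -> assigned | voices=[78 62 -]
Op 11: note_on(82): voice 2 is free -> assigned | voices=[78 62 82]
Op 12: note_on(83): all voices busy, STEAL voice 0 (pitch 78, oldest) -> assign | voices=[83 62 82]

Answer: 84 66 78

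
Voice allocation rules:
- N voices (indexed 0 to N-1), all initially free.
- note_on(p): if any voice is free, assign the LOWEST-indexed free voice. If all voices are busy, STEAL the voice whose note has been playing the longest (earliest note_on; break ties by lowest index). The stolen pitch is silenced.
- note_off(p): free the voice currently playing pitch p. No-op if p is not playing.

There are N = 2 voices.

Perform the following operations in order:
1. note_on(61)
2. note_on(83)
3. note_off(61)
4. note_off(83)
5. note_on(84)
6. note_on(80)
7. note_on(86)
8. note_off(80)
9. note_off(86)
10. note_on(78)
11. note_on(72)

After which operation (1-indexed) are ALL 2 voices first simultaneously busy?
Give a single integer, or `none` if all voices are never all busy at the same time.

Answer: 2

Derivation:
Op 1: note_on(61): voice 0 is free -> assigned | voices=[61 -]
Op 2: note_on(83): voice 1 is free -> assigned | voices=[61 83]
Op 3: note_off(61): free voice 0 | voices=[- 83]
Op 4: note_off(83): free voice 1 | voices=[- -]
Op 5: note_on(84): voice 0 is free -> assigned | voices=[84 -]
Op 6: note_on(80): voice 1 is free -> assigned | voices=[84 80]
Op 7: note_on(86): all voices busy, STEAL voice 0 (pitch 84, oldest) -> assign | voices=[86 80]
Op 8: note_off(80): free voice 1 | voices=[86 -]
Op 9: note_off(86): free voice 0 | voices=[- -]
Op 10: note_on(78): voice 0 is free -> assigned | voices=[78 -]
Op 11: note_on(72): voice 1 is free -> assigned | voices=[78 72]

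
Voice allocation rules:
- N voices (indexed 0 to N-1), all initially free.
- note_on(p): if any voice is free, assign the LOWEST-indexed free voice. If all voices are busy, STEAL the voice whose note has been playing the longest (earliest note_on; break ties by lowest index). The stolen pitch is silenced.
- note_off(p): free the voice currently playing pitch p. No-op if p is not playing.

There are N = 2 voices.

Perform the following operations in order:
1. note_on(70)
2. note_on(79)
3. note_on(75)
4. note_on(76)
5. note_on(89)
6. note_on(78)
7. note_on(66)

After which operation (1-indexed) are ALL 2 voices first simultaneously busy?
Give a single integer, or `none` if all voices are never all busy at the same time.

Answer: 2

Derivation:
Op 1: note_on(70): voice 0 is free -> assigned | voices=[70 -]
Op 2: note_on(79): voice 1 is free -> assigned | voices=[70 79]
Op 3: note_on(75): all voices busy, STEAL voice 0 (pitch 70, oldest) -> assign | voices=[75 79]
Op 4: note_on(76): all voices busy, STEAL voice 1 (pitch 79, oldest) -> assign | voices=[75 76]
Op 5: note_on(89): all voices busy, STEAL voice 0 (pitch 75, oldest) -> assign | voices=[89 76]
Op 6: note_on(78): all voices busy, STEAL voice 1 (pitch 76, oldest) -> assign | voices=[89 78]
Op 7: note_on(66): all voices busy, STEAL voice 0 (pitch 89, oldest) -> assign | voices=[66 78]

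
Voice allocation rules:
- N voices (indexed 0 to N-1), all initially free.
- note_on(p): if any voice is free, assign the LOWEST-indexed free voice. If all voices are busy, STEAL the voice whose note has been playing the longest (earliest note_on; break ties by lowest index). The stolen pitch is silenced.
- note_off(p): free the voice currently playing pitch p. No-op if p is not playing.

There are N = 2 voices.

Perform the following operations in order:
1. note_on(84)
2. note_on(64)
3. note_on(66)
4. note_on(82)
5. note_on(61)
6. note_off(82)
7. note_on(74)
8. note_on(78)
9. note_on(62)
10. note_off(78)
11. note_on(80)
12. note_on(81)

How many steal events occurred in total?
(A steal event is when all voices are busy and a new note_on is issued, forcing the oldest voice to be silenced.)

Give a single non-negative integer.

Answer: 6

Derivation:
Op 1: note_on(84): voice 0 is free -> assigned | voices=[84 -]
Op 2: note_on(64): voice 1 is free -> assigned | voices=[84 64]
Op 3: note_on(66): all voices busy, STEAL voice 0 (pitch 84, oldest) -> assign | voices=[66 64]
Op 4: note_on(82): all voices busy, STEAL voice 1 (pitch 64, oldest) -> assign | voices=[66 82]
Op 5: note_on(61): all voices busy, STEAL voice 0 (pitch 66, oldest) -> assign | voices=[61 82]
Op 6: note_off(82): free voice 1 | voices=[61 -]
Op 7: note_on(74): voice 1 is free -> assigned | voices=[61 74]
Op 8: note_on(78): all voices busy, STEAL voice 0 (pitch 61, oldest) -> assign | voices=[78 74]
Op 9: note_on(62): all voices busy, STEAL voice 1 (pitch 74, oldest) -> assign | voices=[78 62]
Op 10: note_off(78): free voice 0 | voices=[- 62]
Op 11: note_on(80): voice 0 is free -> assigned | voices=[80 62]
Op 12: note_on(81): all voices busy, STEAL voice 1 (pitch 62, oldest) -> assign | voices=[80 81]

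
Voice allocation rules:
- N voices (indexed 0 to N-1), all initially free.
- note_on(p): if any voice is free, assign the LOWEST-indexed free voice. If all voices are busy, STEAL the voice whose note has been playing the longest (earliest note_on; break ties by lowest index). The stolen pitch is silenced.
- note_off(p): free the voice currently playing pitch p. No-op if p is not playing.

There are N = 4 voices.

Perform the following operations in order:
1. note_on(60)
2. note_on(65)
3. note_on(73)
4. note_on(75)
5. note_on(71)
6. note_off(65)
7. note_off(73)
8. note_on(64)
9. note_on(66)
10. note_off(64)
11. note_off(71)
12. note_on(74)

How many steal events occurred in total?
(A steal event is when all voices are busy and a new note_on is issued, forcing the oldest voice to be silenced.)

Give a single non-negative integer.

Op 1: note_on(60): voice 0 is free -> assigned | voices=[60 - - -]
Op 2: note_on(65): voice 1 is free -> assigned | voices=[60 65 - -]
Op 3: note_on(73): voice 2 is free -> assigned | voices=[60 65 73 -]
Op 4: note_on(75): voice 3 is free -> assigned | voices=[60 65 73 75]
Op 5: note_on(71): all voices busy, STEAL voice 0 (pitch 60, oldest) -> assign | voices=[71 65 73 75]
Op 6: note_off(65): free voice 1 | voices=[71 - 73 75]
Op 7: note_off(73): free voice 2 | voices=[71 - - 75]
Op 8: note_on(64): voice 1 is free -> assigned | voices=[71 64 - 75]
Op 9: note_on(66): voice 2 is free -> assigned | voices=[71 64 66 75]
Op 10: note_off(64): free voice 1 | voices=[71 - 66 75]
Op 11: note_off(71): free voice 0 | voices=[- - 66 75]
Op 12: note_on(74): voice 0 is free -> assigned | voices=[74 - 66 75]

Answer: 1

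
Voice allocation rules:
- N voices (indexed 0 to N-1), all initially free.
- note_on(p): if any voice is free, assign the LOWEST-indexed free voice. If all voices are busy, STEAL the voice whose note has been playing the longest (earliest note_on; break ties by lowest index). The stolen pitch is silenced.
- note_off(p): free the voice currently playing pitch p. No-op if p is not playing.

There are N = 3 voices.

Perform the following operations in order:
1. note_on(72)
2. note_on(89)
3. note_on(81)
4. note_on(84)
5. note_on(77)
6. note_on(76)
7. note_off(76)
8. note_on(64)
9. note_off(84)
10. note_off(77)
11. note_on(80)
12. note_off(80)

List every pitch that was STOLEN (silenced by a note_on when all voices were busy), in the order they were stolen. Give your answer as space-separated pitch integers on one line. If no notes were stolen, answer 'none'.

Answer: 72 89 81

Derivation:
Op 1: note_on(72): voice 0 is free -> assigned | voices=[72 - -]
Op 2: note_on(89): voice 1 is free -> assigned | voices=[72 89 -]
Op 3: note_on(81): voice 2 is free -> assigned | voices=[72 89 81]
Op 4: note_on(84): all voices busy, STEAL voice 0 (pitch 72, oldest) -> assign | voices=[84 89 81]
Op 5: note_on(77): all voices busy, STEAL voice 1 (pitch 89, oldest) -> assign | voices=[84 77 81]
Op 6: note_on(76): all voices busy, STEAL voice 2 (pitch 81, oldest) -> assign | voices=[84 77 76]
Op 7: note_off(76): free voice 2 | voices=[84 77 -]
Op 8: note_on(64): voice 2 is free -> assigned | voices=[84 77 64]
Op 9: note_off(84): free voice 0 | voices=[- 77 64]
Op 10: note_off(77): free voice 1 | voices=[- - 64]
Op 11: note_on(80): voice 0 is free -> assigned | voices=[80 - 64]
Op 12: note_off(80): free voice 0 | voices=[- - 64]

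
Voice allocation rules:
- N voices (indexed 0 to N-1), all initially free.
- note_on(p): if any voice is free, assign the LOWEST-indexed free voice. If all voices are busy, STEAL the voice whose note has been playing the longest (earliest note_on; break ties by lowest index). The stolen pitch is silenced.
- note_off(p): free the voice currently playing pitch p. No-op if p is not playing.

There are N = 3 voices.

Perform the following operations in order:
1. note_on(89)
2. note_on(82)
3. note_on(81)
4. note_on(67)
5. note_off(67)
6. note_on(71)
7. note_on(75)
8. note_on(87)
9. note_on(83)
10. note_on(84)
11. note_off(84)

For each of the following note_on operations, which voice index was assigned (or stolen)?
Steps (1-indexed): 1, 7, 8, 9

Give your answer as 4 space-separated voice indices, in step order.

Answer: 0 1 2 0

Derivation:
Op 1: note_on(89): voice 0 is free -> assigned | voices=[89 - -]
Op 2: note_on(82): voice 1 is free -> assigned | voices=[89 82 -]
Op 3: note_on(81): voice 2 is free -> assigned | voices=[89 82 81]
Op 4: note_on(67): all voices busy, STEAL voice 0 (pitch 89, oldest) -> assign | voices=[67 82 81]
Op 5: note_off(67): free voice 0 | voices=[- 82 81]
Op 6: note_on(71): voice 0 is free -> assigned | voices=[71 82 81]
Op 7: note_on(75): all voices busy, STEAL voice 1 (pitch 82, oldest) -> assign | voices=[71 75 81]
Op 8: note_on(87): all voices busy, STEAL voice 2 (pitch 81, oldest) -> assign | voices=[71 75 87]
Op 9: note_on(83): all voices busy, STEAL voice 0 (pitch 71, oldest) -> assign | voices=[83 75 87]
Op 10: note_on(84): all voices busy, STEAL voice 1 (pitch 75, oldest) -> assign | voices=[83 84 87]
Op 11: note_off(84): free voice 1 | voices=[83 - 87]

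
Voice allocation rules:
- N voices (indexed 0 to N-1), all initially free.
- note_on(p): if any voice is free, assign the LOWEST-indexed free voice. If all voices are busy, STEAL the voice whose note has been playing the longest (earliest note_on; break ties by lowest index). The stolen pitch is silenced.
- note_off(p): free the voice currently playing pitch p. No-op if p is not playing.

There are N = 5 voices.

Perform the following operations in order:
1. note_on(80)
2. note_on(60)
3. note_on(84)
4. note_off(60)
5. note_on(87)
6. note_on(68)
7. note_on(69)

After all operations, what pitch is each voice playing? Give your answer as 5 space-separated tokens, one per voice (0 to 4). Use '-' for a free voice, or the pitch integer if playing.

Answer: 80 87 84 68 69

Derivation:
Op 1: note_on(80): voice 0 is free -> assigned | voices=[80 - - - -]
Op 2: note_on(60): voice 1 is free -> assigned | voices=[80 60 - - -]
Op 3: note_on(84): voice 2 is free -> assigned | voices=[80 60 84 - -]
Op 4: note_off(60): free voice 1 | voices=[80 - 84 - -]
Op 5: note_on(87): voice 1 is free -> assigned | voices=[80 87 84 - -]
Op 6: note_on(68): voice 3 is free -> assigned | voices=[80 87 84 68 -]
Op 7: note_on(69): voice 4 is free -> assigned | voices=[80 87 84 68 69]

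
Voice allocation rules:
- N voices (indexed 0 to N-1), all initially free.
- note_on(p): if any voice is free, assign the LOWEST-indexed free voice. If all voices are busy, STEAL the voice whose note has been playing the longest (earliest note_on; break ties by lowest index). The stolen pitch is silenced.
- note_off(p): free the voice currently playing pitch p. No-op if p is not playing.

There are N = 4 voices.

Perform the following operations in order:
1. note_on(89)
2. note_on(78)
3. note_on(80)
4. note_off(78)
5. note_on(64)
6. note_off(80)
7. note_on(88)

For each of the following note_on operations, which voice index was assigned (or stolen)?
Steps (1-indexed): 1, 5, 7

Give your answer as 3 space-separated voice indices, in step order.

Answer: 0 1 2

Derivation:
Op 1: note_on(89): voice 0 is free -> assigned | voices=[89 - - -]
Op 2: note_on(78): voice 1 is free -> assigned | voices=[89 78 - -]
Op 3: note_on(80): voice 2 is free -> assigned | voices=[89 78 80 -]
Op 4: note_off(78): free voice 1 | voices=[89 - 80 -]
Op 5: note_on(64): voice 1 is free -> assigned | voices=[89 64 80 -]
Op 6: note_off(80): free voice 2 | voices=[89 64 - -]
Op 7: note_on(88): voice 2 is free -> assigned | voices=[89 64 88 -]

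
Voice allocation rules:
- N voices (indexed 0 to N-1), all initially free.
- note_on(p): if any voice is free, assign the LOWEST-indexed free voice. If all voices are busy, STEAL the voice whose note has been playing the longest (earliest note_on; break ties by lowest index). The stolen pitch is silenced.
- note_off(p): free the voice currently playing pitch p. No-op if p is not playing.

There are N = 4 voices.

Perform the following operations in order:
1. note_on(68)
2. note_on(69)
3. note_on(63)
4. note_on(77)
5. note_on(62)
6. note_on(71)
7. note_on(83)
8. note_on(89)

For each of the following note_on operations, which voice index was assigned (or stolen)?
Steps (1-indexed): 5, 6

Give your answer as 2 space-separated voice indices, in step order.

Op 1: note_on(68): voice 0 is free -> assigned | voices=[68 - - -]
Op 2: note_on(69): voice 1 is free -> assigned | voices=[68 69 - -]
Op 3: note_on(63): voice 2 is free -> assigned | voices=[68 69 63 -]
Op 4: note_on(77): voice 3 is free -> assigned | voices=[68 69 63 77]
Op 5: note_on(62): all voices busy, STEAL voice 0 (pitch 68, oldest) -> assign | voices=[62 69 63 77]
Op 6: note_on(71): all voices busy, STEAL voice 1 (pitch 69, oldest) -> assign | voices=[62 71 63 77]
Op 7: note_on(83): all voices busy, STEAL voice 2 (pitch 63, oldest) -> assign | voices=[62 71 83 77]
Op 8: note_on(89): all voices busy, STEAL voice 3 (pitch 77, oldest) -> assign | voices=[62 71 83 89]

Answer: 0 1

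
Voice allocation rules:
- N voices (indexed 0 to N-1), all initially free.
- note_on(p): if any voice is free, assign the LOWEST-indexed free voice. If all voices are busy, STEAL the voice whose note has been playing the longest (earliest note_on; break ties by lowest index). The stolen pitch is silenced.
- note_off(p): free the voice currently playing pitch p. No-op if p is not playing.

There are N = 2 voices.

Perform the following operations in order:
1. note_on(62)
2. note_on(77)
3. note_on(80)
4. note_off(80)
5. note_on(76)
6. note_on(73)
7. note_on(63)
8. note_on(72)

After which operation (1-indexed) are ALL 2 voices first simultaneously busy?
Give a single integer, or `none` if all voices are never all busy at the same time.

Op 1: note_on(62): voice 0 is free -> assigned | voices=[62 -]
Op 2: note_on(77): voice 1 is free -> assigned | voices=[62 77]
Op 3: note_on(80): all voices busy, STEAL voice 0 (pitch 62, oldest) -> assign | voices=[80 77]
Op 4: note_off(80): free voice 0 | voices=[- 77]
Op 5: note_on(76): voice 0 is free -> assigned | voices=[76 77]
Op 6: note_on(73): all voices busy, STEAL voice 1 (pitch 77, oldest) -> assign | voices=[76 73]
Op 7: note_on(63): all voices busy, STEAL voice 0 (pitch 76, oldest) -> assign | voices=[63 73]
Op 8: note_on(72): all voices busy, STEAL voice 1 (pitch 73, oldest) -> assign | voices=[63 72]

Answer: 2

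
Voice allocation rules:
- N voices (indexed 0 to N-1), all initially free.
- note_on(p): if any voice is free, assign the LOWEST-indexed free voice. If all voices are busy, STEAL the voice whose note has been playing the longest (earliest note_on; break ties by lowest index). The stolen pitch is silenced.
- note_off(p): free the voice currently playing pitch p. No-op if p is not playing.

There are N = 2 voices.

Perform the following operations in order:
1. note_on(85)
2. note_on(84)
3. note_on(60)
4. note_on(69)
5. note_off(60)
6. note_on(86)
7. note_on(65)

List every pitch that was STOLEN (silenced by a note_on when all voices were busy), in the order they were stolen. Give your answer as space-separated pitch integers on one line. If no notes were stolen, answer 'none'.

Answer: 85 84 69

Derivation:
Op 1: note_on(85): voice 0 is free -> assigned | voices=[85 -]
Op 2: note_on(84): voice 1 is free -> assigned | voices=[85 84]
Op 3: note_on(60): all voices busy, STEAL voice 0 (pitch 85, oldest) -> assign | voices=[60 84]
Op 4: note_on(69): all voices busy, STEAL voice 1 (pitch 84, oldest) -> assign | voices=[60 69]
Op 5: note_off(60): free voice 0 | voices=[- 69]
Op 6: note_on(86): voice 0 is free -> assigned | voices=[86 69]
Op 7: note_on(65): all voices busy, STEAL voice 1 (pitch 69, oldest) -> assign | voices=[86 65]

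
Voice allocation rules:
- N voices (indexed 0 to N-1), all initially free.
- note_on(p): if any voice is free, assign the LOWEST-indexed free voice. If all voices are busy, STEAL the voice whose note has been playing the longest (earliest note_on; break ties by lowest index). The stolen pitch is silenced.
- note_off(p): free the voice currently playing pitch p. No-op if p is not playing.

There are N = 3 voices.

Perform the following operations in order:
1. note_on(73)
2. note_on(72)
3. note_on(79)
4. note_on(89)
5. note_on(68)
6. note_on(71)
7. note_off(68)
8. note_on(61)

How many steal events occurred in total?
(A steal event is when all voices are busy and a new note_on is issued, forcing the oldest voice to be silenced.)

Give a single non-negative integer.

Answer: 3

Derivation:
Op 1: note_on(73): voice 0 is free -> assigned | voices=[73 - -]
Op 2: note_on(72): voice 1 is free -> assigned | voices=[73 72 -]
Op 3: note_on(79): voice 2 is free -> assigned | voices=[73 72 79]
Op 4: note_on(89): all voices busy, STEAL voice 0 (pitch 73, oldest) -> assign | voices=[89 72 79]
Op 5: note_on(68): all voices busy, STEAL voice 1 (pitch 72, oldest) -> assign | voices=[89 68 79]
Op 6: note_on(71): all voices busy, STEAL voice 2 (pitch 79, oldest) -> assign | voices=[89 68 71]
Op 7: note_off(68): free voice 1 | voices=[89 - 71]
Op 8: note_on(61): voice 1 is free -> assigned | voices=[89 61 71]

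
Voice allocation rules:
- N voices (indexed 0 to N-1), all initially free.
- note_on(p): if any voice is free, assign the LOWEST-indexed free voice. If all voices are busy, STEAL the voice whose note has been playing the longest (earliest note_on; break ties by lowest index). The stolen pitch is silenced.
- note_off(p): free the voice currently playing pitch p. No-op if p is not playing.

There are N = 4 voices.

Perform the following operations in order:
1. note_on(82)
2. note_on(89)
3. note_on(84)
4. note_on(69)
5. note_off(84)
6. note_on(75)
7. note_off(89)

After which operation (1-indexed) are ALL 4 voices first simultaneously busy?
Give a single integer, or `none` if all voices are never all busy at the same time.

Answer: 4

Derivation:
Op 1: note_on(82): voice 0 is free -> assigned | voices=[82 - - -]
Op 2: note_on(89): voice 1 is free -> assigned | voices=[82 89 - -]
Op 3: note_on(84): voice 2 is free -> assigned | voices=[82 89 84 -]
Op 4: note_on(69): voice 3 is free -> assigned | voices=[82 89 84 69]
Op 5: note_off(84): free voice 2 | voices=[82 89 - 69]
Op 6: note_on(75): voice 2 is free -> assigned | voices=[82 89 75 69]
Op 7: note_off(89): free voice 1 | voices=[82 - 75 69]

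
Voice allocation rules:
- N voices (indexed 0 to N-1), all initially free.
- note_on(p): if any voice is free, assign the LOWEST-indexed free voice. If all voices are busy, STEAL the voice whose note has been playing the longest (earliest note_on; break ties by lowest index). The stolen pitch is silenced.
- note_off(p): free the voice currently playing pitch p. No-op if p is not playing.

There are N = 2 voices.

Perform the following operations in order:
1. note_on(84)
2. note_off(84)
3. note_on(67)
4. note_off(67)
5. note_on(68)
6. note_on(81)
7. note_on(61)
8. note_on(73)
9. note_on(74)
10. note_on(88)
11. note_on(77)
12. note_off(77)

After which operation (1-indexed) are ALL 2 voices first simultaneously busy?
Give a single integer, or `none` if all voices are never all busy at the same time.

Op 1: note_on(84): voice 0 is free -> assigned | voices=[84 -]
Op 2: note_off(84): free voice 0 | voices=[- -]
Op 3: note_on(67): voice 0 is free -> assigned | voices=[67 -]
Op 4: note_off(67): free voice 0 | voices=[- -]
Op 5: note_on(68): voice 0 is free -> assigned | voices=[68 -]
Op 6: note_on(81): voice 1 is free -> assigned | voices=[68 81]
Op 7: note_on(61): all voices busy, STEAL voice 0 (pitch 68, oldest) -> assign | voices=[61 81]
Op 8: note_on(73): all voices busy, STEAL voice 1 (pitch 81, oldest) -> assign | voices=[61 73]
Op 9: note_on(74): all voices busy, STEAL voice 0 (pitch 61, oldest) -> assign | voices=[74 73]
Op 10: note_on(88): all voices busy, STEAL voice 1 (pitch 73, oldest) -> assign | voices=[74 88]
Op 11: note_on(77): all voices busy, STEAL voice 0 (pitch 74, oldest) -> assign | voices=[77 88]
Op 12: note_off(77): free voice 0 | voices=[- 88]

Answer: 6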